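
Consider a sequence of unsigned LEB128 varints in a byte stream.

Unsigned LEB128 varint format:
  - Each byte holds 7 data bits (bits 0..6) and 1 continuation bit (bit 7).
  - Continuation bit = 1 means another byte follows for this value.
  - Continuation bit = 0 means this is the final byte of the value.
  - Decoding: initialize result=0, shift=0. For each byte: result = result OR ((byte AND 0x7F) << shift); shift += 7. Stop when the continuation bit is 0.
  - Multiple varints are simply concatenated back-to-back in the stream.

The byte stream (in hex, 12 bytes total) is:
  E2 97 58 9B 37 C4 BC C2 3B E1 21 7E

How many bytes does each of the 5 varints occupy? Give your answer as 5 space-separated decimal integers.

Answer: 3 2 4 2 1

Derivation:
  byte[0]=0xE2 cont=1 payload=0x62=98: acc |= 98<<0 -> acc=98 shift=7
  byte[1]=0x97 cont=1 payload=0x17=23: acc |= 23<<7 -> acc=3042 shift=14
  byte[2]=0x58 cont=0 payload=0x58=88: acc |= 88<<14 -> acc=1444834 shift=21 [end]
Varint 1: bytes[0:3] = E2 97 58 -> value 1444834 (3 byte(s))
  byte[3]=0x9B cont=1 payload=0x1B=27: acc |= 27<<0 -> acc=27 shift=7
  byte[4]=0x37 cont=0 payload=0x37=55: acc |= 55<<7 -> acc=7067 shift=14 [end]
Varint 2: bytes[3:5] = 9B 37 -> value 7067 (2 byte(s))
  byte[5]=0xC4 cont=1 payload=0x44=68: acc |= 68<<0 -> acc=68 shift=7
  byte[6]=0xBC cont=1 payload=0x3C=60: acc |= 60<<7 -> acc=7748 shift=14
  byte[7]=0xC2 cont=1 payload=0x42=66: acc |= 66<<14 -> acc=1089092 shift=21
  byte[8]=0x3B cont=0 payload=0x3B=59: acc |= 59<<21 -> acc=124821060 shift=28 [end]
Varint 3: bytes[5:9] = C4 BC C2 3B -> value 124821060 (4 byte(s))
  byte[9]=0xE1 cont=1 payload=0x61=97: acc |= 97<<0 -> acc=97 shift=7
  byte[10]=0x21 cont=0 payload=0x21=33: acc |= 33<<7 -> acc=4321 shift=14 [end]
Varint 4: bytes[9:11] = E1 21 -> value 4321 (2 byte(s))
  byte[11]=0x7E cont=0 payload=0x7E=126: acc |= 126<<0 -> acc=126 shift=7 [end]
Varint 5: bytes[11:12] = 7E -> value 126 (1 byte(s))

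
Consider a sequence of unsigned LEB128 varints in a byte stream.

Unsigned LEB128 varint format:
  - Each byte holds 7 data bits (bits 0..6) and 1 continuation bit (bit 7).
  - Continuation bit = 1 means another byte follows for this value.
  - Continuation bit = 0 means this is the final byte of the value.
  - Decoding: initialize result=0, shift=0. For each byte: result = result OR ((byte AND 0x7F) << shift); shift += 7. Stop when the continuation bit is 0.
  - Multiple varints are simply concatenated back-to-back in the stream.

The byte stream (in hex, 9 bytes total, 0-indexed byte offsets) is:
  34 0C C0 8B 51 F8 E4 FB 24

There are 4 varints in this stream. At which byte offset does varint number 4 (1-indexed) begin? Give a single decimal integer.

  byte[0]=0x34 cont=0 payload=0x34=52: acc |= 52<<0 -> acc=52 shift=7 [end]
Varint 1: bytes[0:1] = 34 -> value 52 (1 byte(s))
  byte[1]=0x0C cont=0 payload=0x0C=12: acc |= 12<<0 -> acc=12 shift=7 [end]
Varint 2: bytes[1:2] = 0C -> value 12 (1 byte(s))
  byte[2]=0xC0 cont=1 payload=0x40=64: acc |= 64<<0 -> acc=64 shift=7
  byte[3]=0x8B cont=1 payload=0x0B=11: acc |= 11<<7 -> acc=1472 shift=14
  byte[4]=0x51 cont=0 payload=0x51=81: acc |= 81<<14 -> acc=1328576 shift=21 [end]
Varint 3: bytes[2:5] = C0 8B 51 -> value 1328576 (3 byte(s))
  byte[5]=0xF8 cont=1 payload=0x78=120: acc |= 120<<0 -> acc=120 shift=7
  byte[6]=0xE4 cont=1 payload=0x64=100: acc |= 100<<7 -> acc=12920 shift=14
  byte[7]=0xFB cont=1 payload=0x7B=123: acc |= 123<<14 -> acc=2028152 shift=21
  byte[8]=0x24 cont=0 payload=0x24=36: acc |= 36<<21 -> acc=77525624 shift=28 [end]
Varint 4: bytes[5:9] = F8 E4 FB 24 -> value 77525624 (4 byte(s))

Answer: 5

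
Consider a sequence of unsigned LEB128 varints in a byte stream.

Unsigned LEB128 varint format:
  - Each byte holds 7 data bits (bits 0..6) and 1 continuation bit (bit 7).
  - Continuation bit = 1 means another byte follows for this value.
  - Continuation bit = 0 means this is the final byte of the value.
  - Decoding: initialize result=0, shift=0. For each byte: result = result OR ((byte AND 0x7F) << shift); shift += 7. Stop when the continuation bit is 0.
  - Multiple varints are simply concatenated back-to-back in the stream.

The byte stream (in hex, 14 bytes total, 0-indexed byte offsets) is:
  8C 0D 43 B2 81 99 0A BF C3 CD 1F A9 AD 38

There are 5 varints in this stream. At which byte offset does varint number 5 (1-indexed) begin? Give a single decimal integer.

  byte[0]=0x8C cont=1 payload=0x0C=12: acc |= 12<<0 -> acc=12 shift=7
  byte[1]=0x0D cont=0 payload=0x0D=13: acc |= 13<<7 -> acc=1676 shift=14 [end]
Varint 1: bytes[0:2] = 8C 0D -> value 1676 (2 byte(s))
  byte[2]=0x43 cont=0 payload=0x43=67: acc |= 67<<0 -> acc=67 shift=7 [end]
Varint 2: bytes[2:3] = 43 -> value 67 (1 byte(s))
  byte[3]=0xB2 cont=1 payload=0x32=50: acc |= 50<<0 -> acc=50 shift=7
  byte[4]=0x81 cont=1 payload=0x01=1: acc |= 1<<7 -> acc=178 shift=14
  byte[5]=0x99 cont=1 payload=0x19=25: acc |= 25<<14 -> acc=409778 shift=21
  byte[6]=0x0A cont=0 payload=0x0A=10: acc |= 10<<21 -> acc=21381298 shift=28 [end]
Varint 3: bytes[3:7] = B2 81 99 0A -> value 21381298 (4 byte(s))
  byte[7]=0xBF cont=1 payload=0x3F=63: acc |= 63<<0 -> acc=63 shift=7
  byte[8]=0xC3 cont=1 payload=0x43=67: acc |= 67<<7 -> acc=8639 shift=14
  byte[9]=0xCD cont=1 payload=0x4D=77: acc |= 77<<14 -> acc=1270207 shift=21
  byte[10]=0x1F cont=0 payload=0x1F=31: acc |= 31<<21 -> acc=66281919 shift=28 [end]
Varint 4: bytes[7:11] = BF C3 CD 1F -> value 66281919 (4 byte(s))
  byte[11]=0xA9 cont=1 payload=0x29=41: acc |= 41<<0 -> acc=41 shift=7
  byte[12]=0xAD cont=1 payload=0x2D=45: acc |= 45<<7 -> acc=5801 shift=14
  byte[13]=0x38 cont=0 payload=0x38=56: acc |= 56<<14 -> acc=923305 shift=21 [end]
Varint 5: bytes[11:14] = A9 AD 38 -> value 923305 (3 byte(s))

Answer: 11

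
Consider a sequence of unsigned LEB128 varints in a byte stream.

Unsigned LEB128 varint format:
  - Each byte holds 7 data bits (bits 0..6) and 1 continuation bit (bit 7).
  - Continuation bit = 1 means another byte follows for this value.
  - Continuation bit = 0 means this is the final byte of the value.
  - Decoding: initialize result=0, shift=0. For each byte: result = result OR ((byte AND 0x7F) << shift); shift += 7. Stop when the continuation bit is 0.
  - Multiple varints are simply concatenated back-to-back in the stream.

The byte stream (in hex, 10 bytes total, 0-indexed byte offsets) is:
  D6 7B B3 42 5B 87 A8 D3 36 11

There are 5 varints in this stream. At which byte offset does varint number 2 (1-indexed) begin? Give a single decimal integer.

  byte[0]=0xD6 cont=1 payload=0x56=86: acc |= 86<<0 -> acc=86 shift=7
  byte[1]=0x7B cont=0 payload=0x7B=123: acc |= 123<<7 -> acc=15830 shift=14 [end]
Varint 1: bytes[0:2] = D6 7B -> value 15830 (2 byte(s))
  byte[2]=0xB3 cont=1 payload=0x33=51: acc |= 51<<0 -> acc=51 shift=7
  byte[3]=0x42 cont=0 payload=0x42=66: acc |= 66<<7 -> acc=8499 shift=14 [end]
Varint 2: bytes[2:4] = B3 42 -> value 8499 (2 byte(s))
  byte[4]=0x5B cont=0 payload=0x5B=91: acc |= 91<<0 -> acc=91 shift=7 [end]
Varint 3: bytes[4:5] = 5B -> value 91 (1 byte(s))
  byte[5]=0x87 cont=1 payload=0x07=7: acc |= 7<<0 -> acc=7 shift=7
  byte[6]=0xA8 cont=1 payload=0x28=40: acc |= 40<<7 -> acc=5127 shift=14
  byte[7]=0xD3 cont=1 payload=0x53=83: acc |= 83<<14 -> acc=1364999 shift=21
  byte[8]=0x36 cont=0 payload=0x36=54: acc |= 54<<21 -> acc=114611207 shift=28 [end]
Varint 4: bytes[5:9] = 87 A8 D3 36 -> value 114611207 (4 byte(s))
  byte[9]=0x11 cont=0 payload=0x11=17: acc |= 17<<0 -> acc=17 shift=7 [end]
Varint 5: bytes[9:10] = 11 -> value 17 (1 byte(s))

Answer: 2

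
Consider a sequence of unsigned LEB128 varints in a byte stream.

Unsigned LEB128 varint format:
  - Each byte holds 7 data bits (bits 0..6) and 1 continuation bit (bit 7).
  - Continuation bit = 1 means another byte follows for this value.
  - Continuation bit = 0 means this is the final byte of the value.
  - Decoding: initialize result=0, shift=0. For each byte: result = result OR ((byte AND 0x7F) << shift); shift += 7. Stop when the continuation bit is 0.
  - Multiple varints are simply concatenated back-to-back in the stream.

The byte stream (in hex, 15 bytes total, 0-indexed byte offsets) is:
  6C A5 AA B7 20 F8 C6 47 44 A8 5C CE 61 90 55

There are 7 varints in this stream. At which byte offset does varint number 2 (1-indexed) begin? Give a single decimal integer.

  byte[0]=0x6C cont=0 payload=0x6C=108: acc |= 108<<0 -> acc=108 shift=7 [end]
Varint 1: bytes[0:1] = 6C -> value 108 (1 byte(s))
  byte[1]=0xA5 cont=1 payload=0x25=37: acc |= 37<<0 -> acc=37 shift=7
  byte[2]=0xAA cont=1 payload=0x2A=42: acc |= 42<<7 -> acc=5413 shift=14
  byte[3]=0xB7 cont=1 payload=0x37=55: acc |= 55<<14 -> acc=906533 shift=21
  byte[4]=0x20 cont=0 payload=0x20=32: acc |= 32<<21 -> acc=68015397 shift=28 [end]
Varint 2: bytes[1:5] = A5 AA B7 20 -> value 68015397 (4 byte(s))
  byte[5]=0xF8 cont=1 payload=0x78=120: acc |= 120<<0 -> acc=120 shift=7
  byte[6]=0xC6 cont=1 payload=0x46=70: acc |= 70<<7 -> acc=9080 shift=14
  byte[7]=0x47 cont=0 payload=0x47=71: acc |= 71<<14 -> acc=1172344 shift=21 [end]
Varint 3: bytes[5:8] = F8 C6 47 -> value 1172344 (3 byte(s))
  byte[8]=0x44 cont=0 payload=0x44=68: acc |= 68<<0 -> acc=68 shift=7 [end]
Varint 4: bytes[8:9] = 44 -> value 68 (1 byte(s))
  byte[9]=0xA8 cont=1 payload=0x28=40: acc |= 40<<0 -> acc=40 shift=7
  byte[10]=0x5C cont=0 payload=0x5C=92: acc |= 92<<7 -> acc=11816 shift=14 [end]
Varint 5: bytes[9:11] = A8 5C -> value 11816 (2 byte(s))
  byte[11]=0xCE cont=1 payload=0x4E=78: acc |= 78<<0 -> acc=78 shift=7
  byte[12]=0x61 cont=0 payload=0x61=97: acc |= 97<<7 -> acc=12494 shift=14 [end]
Varint 6: bytes[11:13] = CE 61 -> value 12494 (2 byte(s))
  byte[13]=0x90 cont=1 payload=0x10=16: acc |= 16<<0 -> acc=16 shift=7
  byte[14]=0x55 cont=0 payload=0x55=85: acc |= 85<<7 -> acc=10896 shift=14 [end]
Varint 7: bytes[13:15] = 90 55 -> value 10896 (2 byte(s))

Answer: 1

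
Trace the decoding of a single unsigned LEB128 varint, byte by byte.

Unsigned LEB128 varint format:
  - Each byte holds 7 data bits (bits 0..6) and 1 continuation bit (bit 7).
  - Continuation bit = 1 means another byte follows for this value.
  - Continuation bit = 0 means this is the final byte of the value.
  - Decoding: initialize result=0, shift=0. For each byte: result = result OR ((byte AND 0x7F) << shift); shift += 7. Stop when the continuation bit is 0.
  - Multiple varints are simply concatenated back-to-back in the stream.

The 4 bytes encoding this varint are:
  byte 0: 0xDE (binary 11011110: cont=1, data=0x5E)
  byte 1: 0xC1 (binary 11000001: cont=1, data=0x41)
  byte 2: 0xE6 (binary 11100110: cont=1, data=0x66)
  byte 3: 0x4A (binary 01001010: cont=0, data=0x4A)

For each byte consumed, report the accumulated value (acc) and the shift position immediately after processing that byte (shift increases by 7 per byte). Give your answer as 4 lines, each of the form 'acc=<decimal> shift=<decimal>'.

byte 0=0xDE: payload=0x5E=94, contrib = 94<<0 = 94; acc -> 94, shift -> 7
byte 1=0xC1: payload=0x41=65, contrib = 65<<7 = 8320; acc -> 8414, shift -> 14
byte 2=0xE6: payload=0x66=102, contrib = 102<<14 = 1671168; acc -> 1679582, shift -> 21
byte 3=0x4A: payload=0x4A=74, contrib = 74<<21 = 155189248; acc -> 156868830, shift -> 28

Answer: acc=94 shift=7
acc=8414 shift=14
acc=1679582 shift=21
acc=156868830 shift=28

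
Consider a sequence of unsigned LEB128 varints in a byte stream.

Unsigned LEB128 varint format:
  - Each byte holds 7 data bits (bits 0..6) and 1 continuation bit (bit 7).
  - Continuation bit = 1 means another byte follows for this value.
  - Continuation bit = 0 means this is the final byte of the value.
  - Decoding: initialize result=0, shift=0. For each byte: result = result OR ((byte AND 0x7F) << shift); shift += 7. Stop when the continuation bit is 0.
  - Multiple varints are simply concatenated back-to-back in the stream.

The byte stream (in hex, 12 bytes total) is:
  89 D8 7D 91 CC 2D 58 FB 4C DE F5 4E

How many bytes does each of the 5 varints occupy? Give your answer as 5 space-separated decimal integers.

Answer: 3 3 1 2 3

Derivation:
  byte[0]=0x89 cont=1 payload=0x09=9: acc |= 9<<0 -> acc=9 shift=7
  byte[1]=0xD8 cont=1 payload=0x58=88: acc |= 88<<7 -> acc=11273 shift=14
  byte[2]=0x7D cont=0 payload=0x7D=125: acc |= 125<<14 -> acc=2059273 shift=21 [end]
Varint 1: bytes[0:3] = 89 D8 7D -> value 2059273 (3 byte(s))
  byte[3]=0x91 cont=1 payload=0x11=17: acc |= 17<<0 -> acc=17 shift=7
  byte[4]=0xCC cont=1 payload=0x4C=76: acc |= 76<<7 -> acc=9745 shift=14
  byte[5]=0x2D cont=0 payload=0x2D=45: acc |= 45<<14 -> acc=747025 shift=21 [end]
Varint 2: bytes[3:6] = 91 CC 2D -> value 747025 (3 byte(s))
  byte[6]=0x58 cont=0 payload=0x58=88: acc |= 88<<0 -> acc=88 shift=7 [end]
Varint 3: bytes[6:7] = 58 -> value 88 (1 byte(s))
  byte[7]=0xFB cont=1 payload=0x7B=123: acc |= 123<<0 -> acc=123 shift=7
  byte[8]=0x4C cont=0 payload=0x4C=76: acc |= 76<<7 -> acc=9851 shift=14 [end]
Varint 4: bytes[7:9] = FB 4C -> value 9851 (2 byte(s))
  byte[9]=0xDE cont=1 payload=0x5E=94: acc |= 94<<0 -> acc=94 shift=7
  byte[10]=0xF5 cont=1 payload=0x75=117: acc |= 117<<7 -> acc=15070 shift=14
  byte[11]=0x4E cont=0 payload=0x4E=78: acc |= 78<<14 -> acc=1293022 shift=21 [end]
Varint 5: bytes[9:12] = DE F5 4E -> value 1293022 (3 byte(s))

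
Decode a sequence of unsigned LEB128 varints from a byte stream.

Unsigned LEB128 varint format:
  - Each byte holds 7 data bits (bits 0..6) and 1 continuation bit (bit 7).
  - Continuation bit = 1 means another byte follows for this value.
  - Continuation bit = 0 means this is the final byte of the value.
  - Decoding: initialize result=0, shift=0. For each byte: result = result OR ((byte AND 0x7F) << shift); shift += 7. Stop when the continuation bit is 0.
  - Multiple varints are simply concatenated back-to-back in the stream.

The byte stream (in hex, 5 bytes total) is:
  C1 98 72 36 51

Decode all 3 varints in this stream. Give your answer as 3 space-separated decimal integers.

  byte[0]=0xC1 cont=1 payload=0x41=65: acc |= 65<<0 -> acc=65 shift=7
  byte[1]=0x98 cont=1 payload=0x18=24: acc |= 24<<7 -> acc=3137 shift=14
  byte[2]=0x72 cont=0 payload=0x72=114: acc |= 114<<14 -> acc=1870913 shift=21 [end]
Varint 1: bytes[0:3] = C1 98 72 -> value 1870913 (3 byte(s))
  byte[3]=0x36 cont=0 payload=0x36=54: acc |= 54<<0 -> acc=54 shift=7 [end]
Varint 2: bytes[3:4] = 36 -> value 54 (1 byte(s))
  byte[4]=0x51 cont=0 payload=0x51=81: acc |= 81<<0 -> acc=81 shift=7 [end]
Varint 3: bytes[4:5] = 51 -> value 81 (1 byte(s))

Answer: 1870913 54 81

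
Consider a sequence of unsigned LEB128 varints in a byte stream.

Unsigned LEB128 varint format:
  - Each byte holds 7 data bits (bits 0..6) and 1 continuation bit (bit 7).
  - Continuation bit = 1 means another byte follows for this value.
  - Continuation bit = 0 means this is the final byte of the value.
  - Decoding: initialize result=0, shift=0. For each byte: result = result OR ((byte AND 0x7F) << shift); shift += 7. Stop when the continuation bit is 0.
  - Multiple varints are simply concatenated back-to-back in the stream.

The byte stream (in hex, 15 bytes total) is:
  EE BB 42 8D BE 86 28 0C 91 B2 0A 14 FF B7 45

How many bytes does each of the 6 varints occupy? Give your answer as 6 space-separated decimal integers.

  byte[0]=0xEE cont=1 payload=0x6E=110: acc |= 110<<0 -> acc=110 shift=7
  byte[1]=0xBB cont=1 payload=0x3B=59: acc |= 59<<7 -> acc=7662 shift=14
  byte[2]=0x42 cont=0 payload=0x42=66: acc |= 66<<14 -> acc=1089006 shift=21 [end]
Varint 1: bytes[0:3] = EE BB 42 -> value 1089006 (3 byte(s))
  byte[3]=0x8D cont=1 payload=0x0D=13: acc |= 13<<0 -> acc=13 shift=7
  byte[4]=0xBE cont=1 payload=0x3E=62: acc |= 62<<7 -> acc=7949 shift=14
  byte[5]=0x86 cont=1 payload=0x06=6: acc |= 6<<14 -> acc=106253 shift=21
  byte[6]=0x28 cont=0 payload=0x28=40: acc |= 40<<21 -> acc=83992333 shift=28 [end]
Varint 2: bytes[3:7] = 8D BE 86 28 -> value 83992333 (4 byte(s))
  byte[7]=0x0C cont=0 payload=0x0C=12: acc |= 12<<0 -> acc=12 shift=7 [end]
Varint 3: bytes[7:8] = 0C -> value 12 (1 byte(s))
  byte[8]=0x91 cont=1 payload=0x11=17: acc |= 17<<0 -> acc=17 shift=7
  byte[9]=0xB2 cont=1 payload=0x32=50: acc |= 50<<7 -> acc=6417 shift=14
  byte[10]=0x0A cont=0 payload=0x0A=10: acc |= 10<<14 -> acc=170257 shift=21 [end]
Varint 4: bytes[8:11] = 91 B2 0A -> value 170257 (3 byte(s))
  byte[11]=0x14 cont=0 payload=0x14=20: acc |= 20<<0 -> acc=20 shift=7 [end]
Varint 5: bytes[11:12] = 14 -> value 20 (1 byte(s))
  byte[12]=0xFF cont=1 payload=0x7F=127: acc |= 127<<0 -> acc=127 shift=7
  byte[13]=0xB7 cont=1 payload=0x37=55: acc |= 55<<7 -> acc=7167 shift=14
  byte[14]=0x45 cont=0 payload=0x45=69: acc |= 69<<14 -> acc=1137663 shift=21 [end]
Varint 6: bytes[12:15] = FF B7 45 -> value 1137663 (3 byte(s))

Answer: 3 4 1 3 1 3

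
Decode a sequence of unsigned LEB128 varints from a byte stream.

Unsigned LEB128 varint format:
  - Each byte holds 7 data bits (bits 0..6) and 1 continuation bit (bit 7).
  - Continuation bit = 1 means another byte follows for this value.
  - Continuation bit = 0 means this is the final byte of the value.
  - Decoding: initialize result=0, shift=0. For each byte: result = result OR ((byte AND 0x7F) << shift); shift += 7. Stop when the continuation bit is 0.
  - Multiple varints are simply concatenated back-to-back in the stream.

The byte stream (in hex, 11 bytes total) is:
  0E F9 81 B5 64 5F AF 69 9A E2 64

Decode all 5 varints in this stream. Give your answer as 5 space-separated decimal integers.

  byte[0]=0x0E cont=0 payload=0x0E=14: acc |= 14<<0 -> acc=14 shift=7 [end]
Varint 1: bytes[0:1] = 0E -> value 14 (1 byte(s))
  byte[1]=0xF9 cont=1 payload=0x79=121: acc |= 121<<0 -> acc=121 shift=7
  byte[2]=0x81 cont=1 payload=0x01=1: acc |= 1<<7 -> acc=249 shift=14
  byte[3]=0xB5 cont=1 payload=0x35=53: acc |= 53<<14 -> acc=868601 shift=21
  byte[4]=0x64 cont=0 payload=0x64=100: acc |= 100<<21 -> acc=210583801 shift=28 [end]
Varint 2: bytes[1:5] = F9 81 B5 64 -> value 210583801 (4 byte(s))
  byte[5]=0x5F cont=0 payload=0x5F=95: acc |= 95<<0 -> acc=95 shift=7 [end]
Varint 3: bytes[5:6] = 5F -> value 95 (1 byte(s))
  byte[6]=0xAF cont=1 payload=0x2F=47: acc |= 47<<0 -> acc=47 shift=7
  byte[7]=0x69 cont=0 payload=0x69=105: acc |= 105<<7 -> acc=13487 shift=14 [end]
Varint 4: bytes[6:8] = AF 69 -> value 13487 (2 byte(s))
  byte[8]=0x9A cont=1 payload=0x1A=26: acc |= 26<<0 -> acc=26 shift=7
  byte[9]=0xE2 cont=1 payload=0x62=98: acc |= 98<<7 -> acc=12570 shift=14
  byte[10]=0x64 cont=0 payload=0x64=100: acc |= 100<<14 -> acc=1650970 shift=21 [end]
Varint 5: bytes[8:11] = 9A E2 64 -> value 1650970 (3 byte(s))

Answer: 14 210583801 95 13487 1650970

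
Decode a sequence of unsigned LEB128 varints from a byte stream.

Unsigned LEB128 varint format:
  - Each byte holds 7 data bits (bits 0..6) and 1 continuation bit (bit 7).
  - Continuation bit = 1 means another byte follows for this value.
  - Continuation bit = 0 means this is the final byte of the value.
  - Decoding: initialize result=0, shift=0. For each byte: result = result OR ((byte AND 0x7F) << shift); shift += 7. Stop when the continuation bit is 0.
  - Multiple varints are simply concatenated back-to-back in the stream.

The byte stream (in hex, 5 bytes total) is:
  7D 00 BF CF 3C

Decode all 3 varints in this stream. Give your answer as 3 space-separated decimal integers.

Answer: 125 0 993215

Derivation:
  byte[0]=0x7D cont=0 payload=0x7D=125: acc |= 125<<0 -> acc=125 shift=7 [end]
Varint 1: bytes[0:1] = 7D -> value 125 (1 byte(s))
  byte[1]=0x00 cont=0 payload=0x00=0: acc |= 0<<0 -> acc=0 shift=7 [end]
Varint 2: bytes[1:2] = 00 -> value 0 (1 byte(s))
  byte[2]=0xBF cont=1 payload=0x3F=63: acc |= 63<<0 -> acc=63 shift=7
  byte[3]=0xCF cont=1 payload=0x4F=79: acc |= 79<<7 -> acc=10175 shift=14
  byte[4]=0x3C cont=0 payload=0x3C=60: acc |= 60<<14 -> acc=993215 shift=21 [end]
Varint 3: bytes[2:5] = BF CF 3C -> value 993215 (3 byte(s))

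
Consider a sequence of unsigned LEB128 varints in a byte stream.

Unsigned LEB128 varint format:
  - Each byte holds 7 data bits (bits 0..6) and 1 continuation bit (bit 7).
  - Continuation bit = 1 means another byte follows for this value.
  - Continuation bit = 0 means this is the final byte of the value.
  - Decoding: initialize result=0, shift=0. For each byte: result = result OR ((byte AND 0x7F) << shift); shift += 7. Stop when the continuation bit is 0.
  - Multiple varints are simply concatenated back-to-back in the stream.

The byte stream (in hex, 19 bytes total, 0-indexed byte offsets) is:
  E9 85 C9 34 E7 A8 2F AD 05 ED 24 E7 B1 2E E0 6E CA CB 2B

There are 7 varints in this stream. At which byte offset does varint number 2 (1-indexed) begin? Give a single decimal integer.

  byte[0]=0xE9 cont=1 payload=0x69=105: acc |= 105<<0 -> acc=105 shift=7
  byte[1]=0x85 cont=1 payload=0x05=5: acc |= 5<<7 -> acc=745 shift=14
  byte[2]=0xC9 cont=1 payload=0x49=73: acc |= 73<<14 -> acc=1196777 shift=21
  byte[3]=0x34 cont=0 payload=0x34=52: acc |= 52<<21 -> acc=110248681 shift=28 [end]
Varint 1: bytes[0:4] = E9 85 C9 34 -> value 110248681 (4 byte(s))
  byte[4]=0xE7 cont=1 payload=0x67=103: acc |= 103<<0 -> acc=103 shift=7
  byte[5]=0xA8 cont=1 payload=0x28=40: acc |= 40<<7 -> acc=5223 shift=14
  byte[6]=0x2F cont=0 payload=0x2F=47: acc |= 47<<14 -> acc=775271 shift=21 [end]
Varint 2: bytes[4:7] = E7 A8 2F -> value 775271 (3 byte(s))
  byte[7]=0xAD cont=1 payload=0x2D=45: acc |= 45<<0 -> acc=45 shift=7
  byte[8]=0x05 cont=0 payload=0x05=5: acc |= 5<<7 -> acc=685 shift=14 [end]
Varint 3: bytes[7:9] = AD 05 -> value 685 (2 byte(s))
  byte[9]=0xED cont=1 payload=0x6D=109: acc |= 109<<0 -> acc=109 shift=7
  byte[10]=0x24 cont=0 payload=0x24=36: acc |= 36<<7 -> acc=4717 shift=14 [end]
Varint 4: bytes[9:11] = ED 24 -> value 4717 (2 byte(s))
  byte[11]=0xE7 cont=1 payload=0x67=103: acc |= 103<<0 -> acc=103 shift=7
  byte[12]=0xB1 cont=1 payload=0x31=49: acc |= 49<<7 -> acc=6375 shift=14
  byte[13]=0x2E cont=0 payload=0x2E=46: acc |= 46<<14 -> acc=760039 shift=21 [end]
Varint 5: bytes[11:14] = E7 B1 2E -> value 760039 (3 byte(s))
  byte[14]=0xE0 cont=1 payload=0x60=96: acc |= 96<<0 -> acc=96 shift=7
  byte[15]=0x6E cont=0 payload=0x6E=110: acc |= 110<<7 -> acc=14176 shift=14 [end]
Varint 6: bytes[14:16] = E0 6E -> value 14176 (2 byte(s))
  byte[16]=0xCA cont=1 payload=0x4A=74: acc |= 74<<0 -> acc=74 shift=7
  byte[17]=0xCB cont=1 payload=0x4B=75: acc |= 75<<7 -> acc=9674 shift=14
  byte[18]=0x2B cont=0 payload=0x2B=43: acc |= 43<<14 -> acc=714186 shift=21 [end]
Varint 7: bytes[16:19] = CA CB 2B -> value 714186 (3 byte(s))

Answer: 4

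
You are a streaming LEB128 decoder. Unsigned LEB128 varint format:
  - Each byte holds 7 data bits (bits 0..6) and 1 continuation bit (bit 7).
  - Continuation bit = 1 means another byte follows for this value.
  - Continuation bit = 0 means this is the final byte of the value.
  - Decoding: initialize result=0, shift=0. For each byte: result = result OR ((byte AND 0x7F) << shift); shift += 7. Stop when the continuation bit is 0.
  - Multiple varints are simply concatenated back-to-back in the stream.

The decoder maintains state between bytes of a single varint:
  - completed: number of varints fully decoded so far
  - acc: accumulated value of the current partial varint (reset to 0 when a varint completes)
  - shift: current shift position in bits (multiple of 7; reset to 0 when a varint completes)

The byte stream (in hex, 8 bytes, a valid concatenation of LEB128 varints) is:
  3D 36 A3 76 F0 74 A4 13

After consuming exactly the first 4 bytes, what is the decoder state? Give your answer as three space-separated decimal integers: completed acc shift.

byte[0]=0x3D cont=0 payload=0x3D: varint #1 complete (value=61); reset -> completed=1 acc=0 shift=0
byte[1]=0x36 cont=0 payload=0x36: varint #2 complete (value=54); reset -> completed=2 acc=0 shift=0
byte[2]=0xA3 cont=1 payload=0x23: acc |= 35<<0 -> completed=2 acc=35 shift=7
byte[3]=0x76 cont=0 payload=0x76: varint #3 complete (value=15139); reset -> completed=3 acc=0 shift=0

Answer: 3 0 0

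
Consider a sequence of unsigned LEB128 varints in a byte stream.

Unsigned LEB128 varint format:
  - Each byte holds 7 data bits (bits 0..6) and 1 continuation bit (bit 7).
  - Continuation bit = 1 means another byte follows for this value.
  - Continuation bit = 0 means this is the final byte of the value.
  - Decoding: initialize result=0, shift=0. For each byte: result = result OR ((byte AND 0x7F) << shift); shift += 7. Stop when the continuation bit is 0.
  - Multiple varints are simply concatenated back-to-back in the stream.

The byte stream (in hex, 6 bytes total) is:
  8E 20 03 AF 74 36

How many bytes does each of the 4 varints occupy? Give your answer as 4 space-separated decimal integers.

  byte[0]=0x8E cont=1 payload=0x0E=14: acc |= 14<<0 -> acc=14 shift=7
  byte[1]=0x20 cont=0 payload=0x20=32: acc |= 32<<7 -> acc=4110 shift=14 [end]
Varint 1: bytes[0:2] = 8E 20 -> value 4110 (2 byte(s))
  byte[2]=0x03 cont=0 payload=0x03=3: acc |= 3<<0 -> acc=3 shift=7 [end]
Varint 2: bytes[2:3] = 03 -> value 3 (1 byte(s))
  byte[3]=0xAF cont=1 payload=0x2F=47: acc |= 47<<0 -> acc=47 shift=7
  byte[4]=0x74 cont=0 payload=0x74=116: acc |= 116<<7 -> acc=14895 shift=14 [end]
Varint 3: bytes[3:5] = AF 74 -> value 14895 (2 byte(s))
  byte[5]=0x36 cont=0 payload=0x36=54: acc |= 54<<0 -> acc=54 shift=7 [end]
Varint 4: bytes[5:6] = 36 -> value 54 (1 byte(s))

Answer: 2 1 2 1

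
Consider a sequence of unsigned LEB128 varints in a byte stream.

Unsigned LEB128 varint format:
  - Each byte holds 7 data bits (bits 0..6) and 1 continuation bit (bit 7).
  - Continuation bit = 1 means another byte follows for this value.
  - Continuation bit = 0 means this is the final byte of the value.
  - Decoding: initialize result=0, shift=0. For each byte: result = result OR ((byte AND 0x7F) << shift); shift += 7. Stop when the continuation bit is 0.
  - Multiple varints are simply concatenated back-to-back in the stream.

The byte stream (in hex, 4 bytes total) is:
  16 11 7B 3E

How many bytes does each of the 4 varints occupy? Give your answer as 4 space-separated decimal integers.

  byte[0]=0x16 cont=0 payload=0x16=22: acc |= 22<<0 -> acc=22 shift=7 [end]
Varint 1: bytes[0:1] = 16 -> value 22 (1 byte(s))
  byte[1]=0x11 cont=0 payload=0x11=17: acc |= 17<<0 -> acc=17 shift=7 [end]
Varint 2: bytes[1:2] = 11 -> value 17 (1 byte(s))
  byte[2]=0x7B cont=0 payload=0x7B=123: acc |= 123<<0 -> acc=123 shift=7 [end]
Varint 3: bytes[2:3] = 7B -> value 123 (1 byte(s))
  byte[3]=0x3E cont=0 payload=0x3E=62: acc |= 62<<0 -> acc=62 shift=7 [end]
Varint 4: bytes[3:4] = 3E -> value 62 (1 byte(s))

Answer: 1 1 1 1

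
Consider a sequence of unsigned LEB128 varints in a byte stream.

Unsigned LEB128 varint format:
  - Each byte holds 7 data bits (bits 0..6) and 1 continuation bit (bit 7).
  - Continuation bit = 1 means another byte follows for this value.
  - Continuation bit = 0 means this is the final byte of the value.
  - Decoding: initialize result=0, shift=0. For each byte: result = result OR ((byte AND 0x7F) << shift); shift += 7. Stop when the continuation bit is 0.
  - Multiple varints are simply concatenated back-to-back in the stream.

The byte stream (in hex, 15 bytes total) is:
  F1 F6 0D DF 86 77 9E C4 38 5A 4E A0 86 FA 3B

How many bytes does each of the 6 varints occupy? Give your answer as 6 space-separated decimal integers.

  byte[0]=0xF1 cont=1 payload=0x71=113: acc |= 113<<0 -> acc=113 shift=7
  byte[1]=0xF6 cont=1 payload=0x76=118: acc |= 118<<7 -> acc=15217 shift=14
  byte[2]=0x0D cont=0 payload=0x0D=13: acc |= 13<<14 -> acc=228209 shift=21 [end]
Varint 1: bytes[0:3] = F1 F6 0D -> value 228209 (3 byte(s))
  byte[3]=0xDF cont=1 payload=0x5F=95: acc |= 95<<0 -> acc=95 shift=7
  byte[4]=0x86 cont=1 payload=0x06=6: acc |= 6<<7 -> acc=863 shift=14
  byte[5]=0x77 cont=0 payload=0x77=119: acc |= 119<<14 -> acc=1950559 shift=21 [end]
Varint 2: bytes[3:6] = DF 86 77 -> value 1950559 (3 byte(s))
  byte[6]=0x9E cont=1 payload=0x1E=30: acc |= 30<<0 -> acc=30 shift=7
  byte[7]=0xC4 cont=1 payload=0x44=68: acc |= 68<<7 -> acc=8734 shift=14
  byte[8]=0x38 cont=0 payload=0x38=56: acc |= 56<<14 -> acc=926238 shift=21 [end]
Varint 3: bytes[6:9] = 9E C4 38 -> value 926238 (3 byte(s))
  byte[9]=0x5A cont=0 payload=0x5A=90: acc |= 90<<0 -> acc=90 shift=7 [end]
Varint 4: bytes[9:10] = 5A -> value 90 (1 byte(s))
  byte[10]=0x4E cont=0 payload=0x4E=78: acc |= 78<<0 -> acc=78 shift=7 [end]
Varint 5: bytes[10:11] = 4E -> value 78 (1 byte(s))
  byte[11]=0xA0 cont=1 payload=0x20=32: acc |= 32<<0 -> acc=32 shift=7
  byte[12]=0x86 cont=1 payload=0x06=6: acc |= 6<<7 -> acc=800 shift=14
  byte[13]=0xFA cont=1 payload=0x7A=122: acc |= 122<<14 -> acc=1999648 shift=21
  byte[14]=0x3B cont=0 payload=0x3B=59: acc |= 59<<21 -> acc=125731616 shift=28 [end]
Varint 6: bytes[11:15] = A0 86 FA 3B -> value 125731616 (4 byte(s))

Answer: 3 3 3 1 1 4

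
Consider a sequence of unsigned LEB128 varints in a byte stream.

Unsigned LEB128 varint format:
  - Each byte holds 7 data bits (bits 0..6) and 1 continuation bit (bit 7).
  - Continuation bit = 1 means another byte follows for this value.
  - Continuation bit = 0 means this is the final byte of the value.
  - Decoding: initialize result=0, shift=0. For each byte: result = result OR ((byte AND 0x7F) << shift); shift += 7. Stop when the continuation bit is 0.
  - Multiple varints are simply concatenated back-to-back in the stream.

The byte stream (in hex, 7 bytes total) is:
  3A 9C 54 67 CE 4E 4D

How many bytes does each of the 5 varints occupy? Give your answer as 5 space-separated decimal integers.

Answer: 1 2 1 2 1

Derivation:
  byte[0]=0x3A cont=0 payload=0x3A=58: acc |= 58<<0 -> acc=58 shift=7 [end]
Varint 1: bytes[0:1] = 3A -> value 58 (1 byte(s))
  byte[1]=0x9C cont=1 payload=0x1C=28: acc |= 28<<0 -> acc=28 shift=7
  byte[2]=0x54 cont=0 payload=0x54=84: acc |= 84<<7 -> acc=10780 shift=14 [end]
Varint 2: bytes[1:3] = 9C 54 -> value 10780 (2 byte(s))
  byte[3]=0x67 cont=0 payload=0x67=103: acc |= 103<<0 -> acc=103 shift=7 [end]
Varint 3: bytes[3:4] = 67 -> value 103 (1 byte(s))
  byte[4]=0xCE cont=1 payload=0x4E=78: acc |= 78<<0 -> acc=78 shift=7
  byte[5]=0x4E cont=0 payload=0x4E=78: acc |= 78<<7 -> acc=10062 shift=14 [end]
Varint 4: bytes[4:6] = CE 4E -> value 10062 (2 byte(s))
  byte[6]=0x4D cont=0 payload=0x4D=77: acc |= 77<<0 -> acc=77 shift=7 [end]
Varint 5: bytes[6:7] = 4D -> value 77 (1 byte(s))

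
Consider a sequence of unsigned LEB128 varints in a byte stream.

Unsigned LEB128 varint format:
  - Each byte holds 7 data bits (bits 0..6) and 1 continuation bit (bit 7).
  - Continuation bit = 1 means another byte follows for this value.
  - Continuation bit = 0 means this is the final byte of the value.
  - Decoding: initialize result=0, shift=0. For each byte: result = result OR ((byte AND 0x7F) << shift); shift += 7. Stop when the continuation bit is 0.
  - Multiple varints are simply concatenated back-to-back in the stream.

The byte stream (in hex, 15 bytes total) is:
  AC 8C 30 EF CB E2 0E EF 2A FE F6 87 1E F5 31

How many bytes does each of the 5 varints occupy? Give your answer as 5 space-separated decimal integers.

  byte[0]=0xAC cont=1 payload=0x2C=44: acc |= 44<<0 -> acc=44 shift=7
  byte[1]=0x8C cont=1 payload=0x0C=12: acc |= 12<<7 -> acc=1580 shift=14
  byte[2]=0x30 cont=0 payload=0x30=48: acc |= 48<<14 -> acc=788012 shift=21 [end]
Varint 1: bytes[0:3] = AC 8C 30 -> value 788012 (3 byte(s))
  byte[3]=0xEF cont=1 payload=0x6F=111: acc |= 111<<0 -> acc=111 shift=7
  byte[4]=0xCB cont=1 payload=0x4B=75: acc |= 75<<7 -> acc=9711 shift=14
  byte[5]=0xE2 cont=1 payload=0x62=98: acc |= 98<<14 -> acc=1615343 shift=21
  byte[6]=0x0E cont=0 payload=0x0E=14: acc |= 14<<21 -> acc=30975471 shift=28 [end]
Varint 2: bytes[3:7] = EF CB E2 0E -> value 30975471 (4 byte(s))
  byte[7]=0xEF cont=1 payload=0x6F=111: acc |= 111<<0 -> acc=111 shift=7
  byte[8]=0x2A cont=0 payload=0x2A=42: acc |= 42<<7 -> acc=5487 shift=14 [end]
Varint 3: bytes[7:9] = EF 2A -> value 5487 (2 byte(s))
  byte[9]=0xFE cont=1 payload=0x7E=126: acc |= 126<<0 -> acc=126 shift=7
  byte[10]=0xF6 cont=1 payload=0x76=118: acc |= 118<<7 -> acc=15230 shift=14
  byte[11]=0x87 cont=1 payload=0x07=7: acc |= 7<<14 -> acc=129918 shift=21
  byte[12]=0x1E cont=0 payload=0x1E=30: acc |= 30<<21 -> acc=63044478 shift=28 [end]
Varint 4: bytes[9:13] = FE F6 87 1E -> value 63044478 (4 byte(s))
  byte[13]=0xF5 cont=1 payload=0x75=117: acc |= 117<<0 -> acc=117 shift=7
  byte[14]=0x31 cont=0 payload=0x31=49: acc |= 49<<7 -> acc=6389 shift=14 [end]
Varint 5: bytes[13:15] = F5 31 -> value 6389 (2 byte(s))

Answer: 3 4 2 4 2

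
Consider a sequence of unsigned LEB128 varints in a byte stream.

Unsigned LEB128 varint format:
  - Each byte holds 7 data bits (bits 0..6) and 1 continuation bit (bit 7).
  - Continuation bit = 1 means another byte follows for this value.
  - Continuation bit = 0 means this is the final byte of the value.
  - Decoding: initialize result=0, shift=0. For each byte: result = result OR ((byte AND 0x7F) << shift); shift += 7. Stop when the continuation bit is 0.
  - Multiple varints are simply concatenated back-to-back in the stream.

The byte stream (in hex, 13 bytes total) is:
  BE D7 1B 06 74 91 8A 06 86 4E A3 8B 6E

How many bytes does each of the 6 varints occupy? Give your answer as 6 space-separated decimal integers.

  byte[0]=0xBE cont=1 payload=0x3E=62: acc |= 62<<0 -> acc=62 shift=7
  byte[1]=0xD7 cont=1 payload=0x57=87: acc |= 87<<7 -> acc=11198 shift=14
  byte[2]=0x1B cont=0 payload=0x1B=27: acc |= 27<<14 -> acc=453566 shift=21 [end]
Varint 1: bytes[0:3] = BE D7 1B -> value 453566 (3 byte(s))
  byte[3]=0x06 cont=0 payload=0x06=6: acc |= 6<<0 -> acc=6 shift=7 [end]
Varint 2: bytes[3:4] = 06 -> value 6 (1 byte(s))
  byte[4]=0x74 cont=0 payload=0x74=116: acc |= 116<<0 -> acc=116 shift=7 [end]
Varint 3: bytes[4:5] = 74 -> value 116 (1 byte(s))
  byte[5]=0x91 cont=1 payload=0x11=17: acc |= 17<<0 -> acc=17 shift=7
  byte[6]=0x8A cont=1 payload=0x0A=10: acc |= 10<<7 -> acc=1297 shift=14
  byte[7]=0x06 cont=0 payload=0x06=6: acc |= 6<<14 -> acc=99601 shift=21 [end]
Varint 4: bytes[5:8] = 91 8A 06 -> value 99601 (3 byte(s))
  byte[8]=0x86 cont=1 payload=0x06=6: acc |= 6<<0 -> acc=6 shift=7
  byte[9]=0x4E cont=0 payload=0x4E=78: acc |= 78<<7 -> acc=9990 shift=14 [end]
Varint 5: bytes[8:10] = 86 4E -> value 9990 (2 byte(s))
  byte[10]=0xA3 cont=1 payload=0x23=35: acc |= 35<<0 -> acc=35 shift=7
  byte[11]=0x8B cont=1 payload=0x0B=11: acc |= 11<<7 -> acc=1443 shift=14
  byte[12]=0x6E cont=0 payload=0x6E=110: acc |= 110<<14 -> acc=1803683 shift=21 [end]
Varint 6: bytes[10:13] = A3 8B 6E -> value 1803683 (3 byte(s))

Answer: 3 1 1 3 2 3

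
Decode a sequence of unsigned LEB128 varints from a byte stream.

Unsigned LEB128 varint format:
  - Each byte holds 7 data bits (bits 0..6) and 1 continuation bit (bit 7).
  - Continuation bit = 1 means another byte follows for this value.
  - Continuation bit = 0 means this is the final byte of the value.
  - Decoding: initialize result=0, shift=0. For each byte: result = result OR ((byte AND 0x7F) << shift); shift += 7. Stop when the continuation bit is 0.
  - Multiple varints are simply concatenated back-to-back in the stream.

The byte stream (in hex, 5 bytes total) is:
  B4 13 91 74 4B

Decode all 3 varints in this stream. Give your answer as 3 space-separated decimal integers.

  byte[0]=0xB4 cont=1 payload=0x34=52: acc |= 52<<0 -> acc=52 shift=7
  byte[1]=0x13 cont=0 payload=0x13=19: acc |= 19<<7 -> acc=2484 shift=14 [end]
Varint 1: bytes[0:2] = B4 13 -> value 2484 (2 byte(s))
  byte[2]=0x91 cont=1 payload=0x11=17: acc |= 17<<0 -> acc=17 shift=7
  byte[3]=0x74 cont=0 payload=0x74=116: acc |= 116<<7 -> acc=14865 shift=14 [end]
Varint 2: bytes[2:4] = 91 74 -> value 14865 (2 byte(s))
  byte[4]=0x4B cont=0 payload=0x4B=75: acc |= 75<<0 -> acc=75 shift=7 [end]
Varint 3: bytes[4:5] = 4B -> value 75 (1 byte(s))

Answer: 2484 14865 75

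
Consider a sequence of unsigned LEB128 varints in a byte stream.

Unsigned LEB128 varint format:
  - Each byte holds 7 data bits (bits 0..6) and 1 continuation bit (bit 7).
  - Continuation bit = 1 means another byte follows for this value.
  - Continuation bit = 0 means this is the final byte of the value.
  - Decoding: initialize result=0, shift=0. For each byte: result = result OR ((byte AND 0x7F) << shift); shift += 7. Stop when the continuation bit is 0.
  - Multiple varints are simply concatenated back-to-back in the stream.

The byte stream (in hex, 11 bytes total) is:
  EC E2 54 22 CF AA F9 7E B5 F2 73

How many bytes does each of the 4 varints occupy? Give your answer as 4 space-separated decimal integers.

Answer: 3 1 4 3

Derivation:
  byte[0]=0xEC cont=1 payload=0x6C=108: acc |= 108<<0 -> acc=108 shift=7
  byte[1]=0xE2 cont=1 payload=0x62=98: acc |= 98<<7 -> acc=12652 shift=14
  byte[2]=0x54 cont=0 payload=0x54=84: acc |= 84<<14 -> acc=1388908 shift=21 [end]
Varint 1: bytes[0:3] = EC E2 54 -> value 1388908 (3 byte(s))
  byte[3]=0x22 cont=0 payload=0x22=34: acc |= 34<<0 -> acc=34 shift=7 [end]
Varint 2: bytes[3:4] = 22 -> value 34 (1 byte(s))
  byte[4]=0xCF cont=1 payload=0x4F=79: acc |= 79<<0 -> acc=79 shift=7
  byte[5]=0xAA cont=1 payload=0x2A=42: acc |= 42<<7 -> acc=5455 shift=14
  byte[6]=0xF9 cont=1 payload=0x79=121: acc |= 121<<14 -> acc=1987919 shift=21
  byte[7]=0x7E cont=0 payload=0x7E=126: acc |= 126<<21 -> acc=266229071 shift=28 [end]
Varint 3: bytes[4:8] = CF AA F9 7E -> value 266229071 (4 byte(s))
  byte[8]=0xB5 cont=1 payload=0x35=53: acc |= 53<<0 -> acc=53 shift=7
  byte[9]=0xF2 cont=1 payload=0x72=114: acc |= 114<<7 -> acc=14645 shift=14
  byte[10]=0x73 cont=0 payload=0x73=115: acc |= 115<<14 -> acc=1898805 shift=21 [end]
Varint 4: bytes[8:11] = B5 F2 73 -> value 1898805 (3 byte(s))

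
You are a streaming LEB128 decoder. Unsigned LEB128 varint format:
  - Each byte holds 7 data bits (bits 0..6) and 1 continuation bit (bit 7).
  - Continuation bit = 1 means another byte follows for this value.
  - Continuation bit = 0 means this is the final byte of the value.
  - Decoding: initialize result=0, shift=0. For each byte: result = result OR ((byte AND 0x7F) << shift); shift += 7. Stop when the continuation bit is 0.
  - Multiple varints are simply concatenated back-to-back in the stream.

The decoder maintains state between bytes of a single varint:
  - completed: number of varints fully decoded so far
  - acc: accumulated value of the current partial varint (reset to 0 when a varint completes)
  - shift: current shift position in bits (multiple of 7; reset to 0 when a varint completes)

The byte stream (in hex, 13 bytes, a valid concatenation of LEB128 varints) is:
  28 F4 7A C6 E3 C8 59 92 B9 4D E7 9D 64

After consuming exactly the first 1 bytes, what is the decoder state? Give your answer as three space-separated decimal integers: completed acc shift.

Answer: 1 0 0

Derivation:
byte[0]=0x28 cont=0 payload=0x28: varint #1 complete (value=40); reset -> completed=1 acc=0 shift=0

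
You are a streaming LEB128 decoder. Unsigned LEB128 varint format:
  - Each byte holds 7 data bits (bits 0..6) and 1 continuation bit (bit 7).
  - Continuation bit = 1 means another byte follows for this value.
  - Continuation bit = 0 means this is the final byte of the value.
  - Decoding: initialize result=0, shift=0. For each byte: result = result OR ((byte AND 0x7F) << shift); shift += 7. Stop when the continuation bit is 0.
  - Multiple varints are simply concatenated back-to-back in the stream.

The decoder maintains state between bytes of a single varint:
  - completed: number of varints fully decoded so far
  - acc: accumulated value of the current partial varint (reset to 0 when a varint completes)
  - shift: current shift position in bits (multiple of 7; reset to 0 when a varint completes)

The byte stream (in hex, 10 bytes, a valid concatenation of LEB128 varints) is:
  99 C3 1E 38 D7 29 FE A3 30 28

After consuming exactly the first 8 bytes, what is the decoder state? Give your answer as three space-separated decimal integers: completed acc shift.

byte[0]=0x99 cont=1 payload=0x19: acc |= 25<<0 -> completed=0 acc=25 shift=7
byte[1]=0xC3 cont=1 payload=0x43: acc |= 67<<7 -> completed=0 acc=8601 shift=14
byte[2]=0x1E cont=0 payload=0x1E: varint #1 complete (value=500121); reset -> completed=1 acc=0 shift=0
byte[3]=0x38 cont=0 payload=0x38: varint #2 complete (value=56); reset -> completed=2 acc=0 shift=0
byte[4]=0xD7 cont=1 payload=0x57: acc |= 87<<0 -> completed=2 acc=87 shift=7
byte[5]=0x29 cont=0 payload=0x29: varint #3 complete (value=5335); reset -> completed=3 acc=0 shift=0
byte[6]=0xFE cont=1 payload=0x7E: acc |= 126<<0 -> completed=3 acc=126 shift=7
byte[7]=0xA3 cont=1 payload=0x23: acc |= 35<<7 -> completed=3 acc=4606 shift=14

Answer: 3 4606 14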